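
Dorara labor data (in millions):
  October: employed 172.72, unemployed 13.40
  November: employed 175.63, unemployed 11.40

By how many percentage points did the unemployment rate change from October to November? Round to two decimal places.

October: labor force = 172.72 + 13.40 = 186.12; u = 13.40/186.12 = 7.20%.
November: labor force = 175.63 + 11.40 = 187.03; u = 11.40/187.03 = 6.10%.
Change = 6.10% − 7.20% = −1.10 pp.

The unemployment rate changed by −1.10 percentage points.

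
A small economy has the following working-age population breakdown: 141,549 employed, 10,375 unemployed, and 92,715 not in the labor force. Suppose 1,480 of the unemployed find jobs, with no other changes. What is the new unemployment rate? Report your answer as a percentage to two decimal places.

New unemployment rate ≈ 5.85%.

Initially, labor force = 141,549 + 10,375 = 151,924, so u = 10,375/151,924 = 6.83%.
After the change, unemployed falls and employed rises by 1,480; labor force unchanged → E = 143,029, U = 8,895, labor force = 151,924.
New unemployment rate = 8,895 / 151,924 = 5.85%.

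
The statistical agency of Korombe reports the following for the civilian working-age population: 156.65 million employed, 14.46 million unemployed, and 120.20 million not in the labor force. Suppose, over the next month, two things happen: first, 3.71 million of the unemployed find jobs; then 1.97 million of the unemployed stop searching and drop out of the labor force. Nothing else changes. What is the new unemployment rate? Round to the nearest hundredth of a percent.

New unemployment rate ≈ 5.19%.

Initially, labor force = 156.65 + 14.46 = 171.11 million, so u = 14.46/171.11 = 8.45%.
After the first change, unemployed falls and employed rises by 3.71; labor force unchanged → E = 160.36, U = 10.75, labor force = 171.11 million.
After the second change, unemployed and labor force both fall by 1.97 → E = 160.36, U = 8.78, labor force = 169.14 million.
New unemployment rate = 8.78 / 169.14 = 5.19%.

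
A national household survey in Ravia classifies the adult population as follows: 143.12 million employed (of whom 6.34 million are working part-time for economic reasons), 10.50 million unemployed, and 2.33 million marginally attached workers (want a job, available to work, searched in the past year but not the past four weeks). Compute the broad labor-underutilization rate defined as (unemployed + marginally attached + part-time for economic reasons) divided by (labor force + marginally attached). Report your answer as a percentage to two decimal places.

Broad underutilization rate ≈ 12.29%.

Labor force = 143.12 + 10.50 = 153.62 million.
Numerator = 10.50 + 2.33 + 6.34 = 19.17 million.
Denominator = 153.62 + 2.33 = 155.95 million.
Broad rate = 19.17 / 155.95 = 12.29%.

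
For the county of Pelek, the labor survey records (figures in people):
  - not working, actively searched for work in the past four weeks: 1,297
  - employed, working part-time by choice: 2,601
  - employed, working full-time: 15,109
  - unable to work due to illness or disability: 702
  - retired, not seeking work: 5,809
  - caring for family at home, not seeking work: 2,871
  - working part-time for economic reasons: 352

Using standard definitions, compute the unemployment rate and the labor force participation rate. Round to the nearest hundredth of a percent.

Employed = 2,601 + 15,109 + 352 = 18,062 (anyone who worked, including part-time for economic reasons, counts as employed).
Unemployed = 1,297.
Labor force = 18,062 + 1,297 = 19,359.
Not in labor force = 702 + 5,809 + 2,871 = 9,382 (those not working and not actively searching are outside the labor force).
Civilian working-age population = 19,359 + 9,382 = 28,741.
Unemployment rate = 1,297 / 19,359 = 6.70%.
Labor force participation rate = 19,359 / 28,741 = 67.36%.

Unemployment rate ≈ 6.70%; labor force participation rate ≈ 67.36%.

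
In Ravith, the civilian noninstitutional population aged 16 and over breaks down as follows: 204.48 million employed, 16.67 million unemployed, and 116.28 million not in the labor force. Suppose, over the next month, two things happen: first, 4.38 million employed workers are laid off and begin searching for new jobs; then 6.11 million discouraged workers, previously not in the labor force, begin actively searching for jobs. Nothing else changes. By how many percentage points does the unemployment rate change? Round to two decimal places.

The unemployment rate changes by +4.41 percentage points.

Initially, labor force = 204.48 + 16.67 = 221.15 million, so u = 16.67/221.15 = 7.54%.
After the first change, employed falls and unemployed rises by 4.38; labor force unchanged → E = 200.10, U = 21.05, labor force = 221.15 million.
After the second change, unemployed and labor force both rise by 6.11 → E = 200.10, U = 27.16, labor force = 227.26 million.
New unemployment rate = 27.16 / 227.26 = 11.95%.
Change = 11.95% − 7.54% = +4.41 percentage points.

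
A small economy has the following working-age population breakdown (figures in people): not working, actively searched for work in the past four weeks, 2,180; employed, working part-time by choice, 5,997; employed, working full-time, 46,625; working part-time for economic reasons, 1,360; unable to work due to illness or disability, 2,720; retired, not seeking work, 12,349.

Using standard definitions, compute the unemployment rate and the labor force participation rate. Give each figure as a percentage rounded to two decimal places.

Employed = 5,997 + 46,625 + 1,360 = 53,982 (anyone who worked, including part-time for economic reasons, counts as employed).
Unemployed = 2,180.
Labor force = 53,982 + 2,180 = 56,162.
Not in labor force = 2,720 + 12,349 = 15,069 (those not working and not actively searching are outside the labor force).
Civilian working-age population = 56,162 + 15,069 = 71,231.
Unemployment rate = 2,180 / 56,162 = 3.88%.
Labor force participation rate = 56,162 / 71,231 = 78.84%.

Unemployment rate ≈ 3.88%; labor force participation rate ≈ 78.84%.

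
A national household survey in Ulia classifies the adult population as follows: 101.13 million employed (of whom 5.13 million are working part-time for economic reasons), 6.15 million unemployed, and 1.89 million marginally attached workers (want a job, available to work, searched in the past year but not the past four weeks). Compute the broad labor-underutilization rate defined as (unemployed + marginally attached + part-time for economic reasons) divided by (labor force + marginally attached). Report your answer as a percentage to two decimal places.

Broad underutilization rate ≈ 12.06%.

Labor force = 101.13 + 6.15 = 107.28 million.
Numerator = 6.15 + 1.89 + 5.13 = 13.17 million.
Denominator = 107.28 + 1.89 = 109.17 million.
Broad rate = 13.17 / 109.17 = 12.06%.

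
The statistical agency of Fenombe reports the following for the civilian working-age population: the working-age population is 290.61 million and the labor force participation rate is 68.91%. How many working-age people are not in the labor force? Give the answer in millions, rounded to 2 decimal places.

About 90.35 million are not in the labor force.

Share not in the labor force = 1 − 0.6891 = 0.3109.
Not in labor force = 0.3109 × 290.61 ≈ 90.35 million.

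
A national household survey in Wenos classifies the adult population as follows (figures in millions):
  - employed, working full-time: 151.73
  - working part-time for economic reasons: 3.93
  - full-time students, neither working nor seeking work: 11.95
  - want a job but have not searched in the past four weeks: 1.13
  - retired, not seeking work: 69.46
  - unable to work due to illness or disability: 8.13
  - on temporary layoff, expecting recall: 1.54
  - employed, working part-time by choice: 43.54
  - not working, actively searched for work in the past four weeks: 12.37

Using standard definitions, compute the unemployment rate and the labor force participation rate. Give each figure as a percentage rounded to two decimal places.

Employed = 151.73 + 3.93 + 43.54 = 199.20 million (anyone who worked, including part-time for economic reasons, counts as employed).
Unemployed = 1.54 + 12.37 = 13.91 million (jobless and actively searching, or on temporary layoff).
Labor force = 199.20 + 13.91 = 213.11 million.
Not in labor force = 11.95 + 1.13 + 69.46 + 8.13 = 90.67 million (those not working and not actively searching are outside the labor force — including those who want a job but have given up searching).
Civilian working-age population = 213.11 + 90.67 = 303.78 million.
Unemployment rate = 13.91 / 213.11 = 6.53%.
Labor force participation rate = 213.11 / 303.78 = 70.15%.

Unemployment rate ≈ 6.53%; labor force participation rate ≈ 70.15%.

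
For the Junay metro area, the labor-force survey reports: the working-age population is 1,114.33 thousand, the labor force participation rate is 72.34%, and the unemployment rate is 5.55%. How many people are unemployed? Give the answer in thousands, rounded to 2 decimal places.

About 44.74 thousand are unemployed.

Labor force = 0.7234 × 1,114.33 = 806.11 thousand.
Unemployed = 0.0555 × 806.11 ≈ 44.74 thousand.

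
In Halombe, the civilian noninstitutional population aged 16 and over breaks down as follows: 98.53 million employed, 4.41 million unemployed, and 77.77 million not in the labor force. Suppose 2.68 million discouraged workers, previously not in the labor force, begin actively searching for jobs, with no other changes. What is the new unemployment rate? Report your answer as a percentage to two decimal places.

New unemployment rate ≈ 6.71%.

Initially, labor force = 98.53 + 4.41 = 102.94 million, so u = 4.41/102.94 = 4.28%.
After the change, unemployed and labor force both rise by 2.68 → E = 98.53, U = 7.09, labor force = 105.62 million.
New unemployment rate = 7.09 / 105.62 = 6.71%.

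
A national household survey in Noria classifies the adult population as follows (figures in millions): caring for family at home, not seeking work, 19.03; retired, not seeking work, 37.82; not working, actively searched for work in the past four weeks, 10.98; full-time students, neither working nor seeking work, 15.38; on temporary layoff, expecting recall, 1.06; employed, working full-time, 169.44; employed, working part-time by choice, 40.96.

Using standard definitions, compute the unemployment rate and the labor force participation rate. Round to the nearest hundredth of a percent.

Employed = 169.44 + 40.96 = 210.40 million.
Unemployed = 10.98 + 1.06 = 12.04 million (jobless and actively searching, or on temporary layoff).
Labor force = 210.40 + 12.04 = 222.44 million.
Not in labor force = 19.03 + 37.82 + 15.38 = 72.23 million (those not working and not actively searching are outside the labor force).
Civilian working-age population = 222.44 + 72.23 = 294.67 million.
Unemployment rate = 12.04 / 222.44 = 5.41%.
Labor force participation rate = 222.44 / 294.67 = 75.49%.

Unemployment rate ≈ 5.41%; labor force participation rate ≈ 75.49%.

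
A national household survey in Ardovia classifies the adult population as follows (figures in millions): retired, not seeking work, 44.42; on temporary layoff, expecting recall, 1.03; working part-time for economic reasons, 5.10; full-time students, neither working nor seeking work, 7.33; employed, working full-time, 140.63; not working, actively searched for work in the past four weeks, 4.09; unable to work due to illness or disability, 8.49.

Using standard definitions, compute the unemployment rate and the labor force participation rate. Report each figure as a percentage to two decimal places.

Employed = 5.10 + 140.63 = 145.73 million (anyone who worked, including part-time for economic reasons, counts as employed).
Unemployed = 1.03 + 4.09 = 5.12 million (jobless and actively searching, or on temporary layoff).
Labor force = 145.73 + 5.12 = 150.85 million.
Not in labor force = 44.42 + 7.33 + 8.49 = 60.24 million (those not working and not actively searching are outside the labor force).
Civilian working-age population = 150.85 + 60.24 = 211.09 million.
Unemployment rate = 5.12 / 150.85 = 3.39%.
Labor force participation rate = 150.85 / 211.09 = 71.46%.

Unemployment rate ≈ 3.39%; labor force participation rate ≈ 71.46%.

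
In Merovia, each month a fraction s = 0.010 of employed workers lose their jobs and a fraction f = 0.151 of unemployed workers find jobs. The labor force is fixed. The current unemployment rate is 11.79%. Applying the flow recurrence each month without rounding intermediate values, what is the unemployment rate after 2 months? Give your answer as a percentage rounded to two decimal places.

With a fixed labor force, u_{t+1} = u_t + s·(1−u_t) − f·u_t = u_t·(1−s−f) + s.
Here 1−s−f = 0.839 and s = 0.010.
u_1 = 0.117900 × 0.839 + 0.010 = 0.108918.
u_2 = 0.108918 × 0.839 + 0.010 = 0.101382.

Unemployment rate after two months ≈ 10.14%.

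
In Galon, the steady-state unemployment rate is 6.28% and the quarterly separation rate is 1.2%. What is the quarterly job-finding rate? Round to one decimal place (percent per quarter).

From u* = s/(s+f): f = s·(1−u)/u.
f = 1.2 × (1 − 0.0628) / 0.0628 = 1.1246 / 0.0628 ≈ 17.9% per quarter.

Job-finding rate ≈ 17.9% per quarter.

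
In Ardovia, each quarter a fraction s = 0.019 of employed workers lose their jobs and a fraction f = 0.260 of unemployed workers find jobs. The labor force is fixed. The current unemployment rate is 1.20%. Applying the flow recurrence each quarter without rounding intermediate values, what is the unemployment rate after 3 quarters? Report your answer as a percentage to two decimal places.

With a fixed labor force, u_{t+1} = u_t + s·(1−u_t) − f·u_t = u_t·(1−s−f) + s.
Here 1−s−f = 0.721 and s = 0.019.
u_1 = 0.012000 × 0.721 + 0.019 = 0.027652.
u_2 = 0.027652 × 0.721 + 0.019 = 0.038937.
u_3 = 0.038937 × 0.721 + 0.019 = 0.047074.

Unemployment rate after three quarters ≈ 4.71%.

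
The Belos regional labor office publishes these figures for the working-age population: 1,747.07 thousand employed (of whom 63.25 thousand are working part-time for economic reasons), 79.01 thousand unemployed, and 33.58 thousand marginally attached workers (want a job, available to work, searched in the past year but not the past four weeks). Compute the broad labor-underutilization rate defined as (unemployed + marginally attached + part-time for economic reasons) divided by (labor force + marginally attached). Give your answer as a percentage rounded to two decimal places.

Broad underutilization rate ≈ 9.46%.

Labor force = 1,747.07 + 79.01 = 1,826.08 thousand.
Numerator = 79.01 + 33.58 + 63.25 = 175.84 thousand.
Denominator = 1,826.08 + 33.58 = 1,859.66 thousand.
Broad rate = 175.84 / 1,859.66 = 9.46%.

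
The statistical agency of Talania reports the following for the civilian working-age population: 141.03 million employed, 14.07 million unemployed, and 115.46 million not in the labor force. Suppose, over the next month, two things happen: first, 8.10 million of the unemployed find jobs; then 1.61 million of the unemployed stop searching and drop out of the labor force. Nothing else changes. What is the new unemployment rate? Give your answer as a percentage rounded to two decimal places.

New unemployment rate ≈ 2.84%.

Initially, labor force = 141.03 + 14.07 = 155.10 million, so u = 14.07/155.10 = 9.07%.
After the first change, unemployed falls and employed rises by 8.10; labor force unchanged → E = 149.13, U = 5.97, labor force = 155.10 million.
After the second change, unemployed and labor force both fall by 1.61 → E = 149.13, U = 4.36, labor force = 153.49 million.
New unemployment rate = 4.36 / 153.49 = 2.84%.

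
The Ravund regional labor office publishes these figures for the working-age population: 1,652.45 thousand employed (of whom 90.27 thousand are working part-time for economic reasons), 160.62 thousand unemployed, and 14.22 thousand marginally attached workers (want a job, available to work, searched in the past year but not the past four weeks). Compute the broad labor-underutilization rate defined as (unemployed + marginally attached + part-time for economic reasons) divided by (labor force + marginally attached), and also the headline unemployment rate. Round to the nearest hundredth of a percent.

Labor force = 1,652.45 + 160.62 = 1,813.07 thousand.
Numerator = 160.62 + 14.22 + 90.27 = 265.11 thousand.
Denominator = 1,813.07 + 14.22 = 1,827.29 thousand.
Broad rate = 265.11 / 1,827.29 = 14.51%.
Headline unemployment rate = 160.62 / 1,813.07 = 8.86%.

Broad underutilization rate ≈ 14.51%; headline unemployment rate ≈ 8.86%.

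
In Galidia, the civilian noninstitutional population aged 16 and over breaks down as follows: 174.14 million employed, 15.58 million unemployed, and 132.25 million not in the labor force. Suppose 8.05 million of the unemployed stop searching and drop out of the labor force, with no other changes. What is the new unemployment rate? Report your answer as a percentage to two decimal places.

Initially, labor force = 174.14 + 15.58 = 189.72 million, so u = 15.58/189.72 = 8.21%.
After the change, unemployed and labor force both fall by 8.05 → E = 174.14, U = 7.53, labor force = 181.67 million.
New unemployment rate = 7.53 / 181.67 = 4.14%.

New unemployment rate ≈ 4.14%.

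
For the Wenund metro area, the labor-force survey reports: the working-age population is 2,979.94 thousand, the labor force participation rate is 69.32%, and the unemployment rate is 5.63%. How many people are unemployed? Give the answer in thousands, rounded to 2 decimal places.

About 116.30 thousand are unemployed.

Labor force = 0.6932 × 2,979.94 = 2,065.69 thousand.
Unemployed = 0.0563 × 2,065.69 ≈ 116.30 thousand.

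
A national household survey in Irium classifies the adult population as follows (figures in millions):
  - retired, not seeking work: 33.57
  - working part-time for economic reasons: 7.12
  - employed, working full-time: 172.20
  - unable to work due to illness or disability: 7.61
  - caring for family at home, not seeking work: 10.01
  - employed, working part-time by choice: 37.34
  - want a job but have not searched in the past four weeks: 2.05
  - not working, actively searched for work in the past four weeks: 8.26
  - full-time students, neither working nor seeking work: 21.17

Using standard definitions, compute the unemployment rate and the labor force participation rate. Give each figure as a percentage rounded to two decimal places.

Unemployment rate ≈ 3.67%; labor force participation rate ≈ 75.14%.

Employed = 7.12 + 172.20 + 37.34 = 216.66 million (anyone who worked, including part-time for economic reasons, counts as employed).
Unemployed = 8.26 million.
Labor force = 216.66 + 8.26 = 224.92 million.
Not in labor force = 33.57 + 7.61 + 10.01 + 2.05 + 21.17 = 74.41 million (those not working and not actively searching are outside the labor force — including those who want a job but have given up searching).
Civilian working-age population = 224.92 + 74.41 = 299.33 million.
Unemployment rate = 8.26 / 224.92 = 3.67%.
Labor force participation rate = 224.92 / 299.33 = 75.14%.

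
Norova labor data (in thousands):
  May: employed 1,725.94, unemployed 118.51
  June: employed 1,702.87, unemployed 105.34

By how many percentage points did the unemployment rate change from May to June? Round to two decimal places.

The unemployment rate changed by −0.60 percentage points.

May: labor force = 1,725.94 + 118.51 = 1,844.45; u = 118.51/1,844.45 = 6.43%.
June: labor force = 1,702.87 + 105.34 = 1,808.21; u = 105.34/1,808.21 = 5.83%.
Change = 5.83% − 6.43% = −0.60 pp.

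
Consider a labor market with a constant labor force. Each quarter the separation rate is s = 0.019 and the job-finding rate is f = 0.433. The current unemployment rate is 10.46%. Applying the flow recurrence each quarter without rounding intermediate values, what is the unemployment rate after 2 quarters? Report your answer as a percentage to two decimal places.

With a fixed labor force, u_{t+1} = u_t + s·(1−u_t) − f·u_t = u_t·(1−s−f) + s.
Here 1−s−f = 0.548 and s = 0.019.
u_1 = 0.104600 × 0.548 + 0.019 = 0.076321.
u_2 = 0.076321 × 0.548 + 0.019 = 0.060824.

Unemployment rate after two quarters ≈ 6.08%.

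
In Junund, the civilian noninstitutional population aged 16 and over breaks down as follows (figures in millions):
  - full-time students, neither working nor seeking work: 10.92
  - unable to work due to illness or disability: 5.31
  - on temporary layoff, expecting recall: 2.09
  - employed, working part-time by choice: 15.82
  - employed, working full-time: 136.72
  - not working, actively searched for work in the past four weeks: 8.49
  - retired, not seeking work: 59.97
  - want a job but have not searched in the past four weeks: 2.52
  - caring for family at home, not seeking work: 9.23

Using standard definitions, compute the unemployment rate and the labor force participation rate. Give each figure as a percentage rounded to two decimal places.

Employed = 15.82 + 136.72 = 152.54 million.
Unemployed = 2.09 + 8.49 = 10.58 million (jobless and actively searching, or on temporary layoff).
Labor force = 152.54 + 10.58 = 163.12 million.
Not in labor force = 10.92 + 5.31 + 59.97 + 2.52 + 9.23 = 87.95 million (those not working and not actively searching are outside the labor force — including those who want a job but have given up searching).
Civilian working-age population = 163.12 + 87.95 = 251.07 million.
Unemployment rate = 10.58 / 163.12 = 6.49%.
Labor force participation rate = 163.12 / 251.07 = 64.97%.

Unemployment rate ≈ 6.49%; labor force participation rate ≈ 64.97%.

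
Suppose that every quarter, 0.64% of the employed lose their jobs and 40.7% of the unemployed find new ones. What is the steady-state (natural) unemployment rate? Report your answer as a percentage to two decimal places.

At steady state the flows balance: s·E = f·U, so U/(E+U) = s/(s+f).
u* = 0.64 / (0.64 + 40.7) = 0.64 / 41.34 = 1.55%.

Steady-state unemployment rate ≈ 1.55%.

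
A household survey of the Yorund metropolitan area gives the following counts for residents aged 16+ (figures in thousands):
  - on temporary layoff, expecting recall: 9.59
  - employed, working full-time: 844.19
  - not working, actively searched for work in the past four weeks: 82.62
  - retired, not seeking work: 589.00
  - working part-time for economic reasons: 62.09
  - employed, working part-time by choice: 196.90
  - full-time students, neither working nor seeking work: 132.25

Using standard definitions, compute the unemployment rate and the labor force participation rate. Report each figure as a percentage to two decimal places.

Employed = 844.19 + 62.09 + 196.90 = 1,103.18 thousand (anyone who worked, including part-time for economic reasons, counts as employed).
Unemployed = 9.59 + 82.62 = 92.21 thousand (jobless and actively searching, or on temporary layoff).
Labor force = 1,103.18 + 92.21 = 1,195.39 thousand.
Not in labor force = 589.00 + 132.25 = 721.25 thousand (those not working and not actively searching are outside the labor force).
Civilian working-age population = 1,195.39 + 721.25 = 1,916.64 thousand.
Unemployment rate = 92.21 / 1,195.39 = 7.71%.
Labor force participation rate = 1,195.39 / 1,916.64 = 62.37%.

Unemployment rate ≈ 7.71%; labor force participation rate ≈ 62.37%.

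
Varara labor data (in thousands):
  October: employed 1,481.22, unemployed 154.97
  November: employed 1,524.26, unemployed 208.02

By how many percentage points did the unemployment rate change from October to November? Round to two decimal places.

The unemployment rate changed by +2.54 percentage points.

October: labor force = 1,481.22 + 154.97 = 1,636.19; u = 154.97/1,636.19 = 9.47%.
November: labor force = 1,524.26 + 208.02 = 1,732.28; u = 208.02/1,732.28 = 12.01%.
Change = 12.01% − 9.47% = +2.54 pp.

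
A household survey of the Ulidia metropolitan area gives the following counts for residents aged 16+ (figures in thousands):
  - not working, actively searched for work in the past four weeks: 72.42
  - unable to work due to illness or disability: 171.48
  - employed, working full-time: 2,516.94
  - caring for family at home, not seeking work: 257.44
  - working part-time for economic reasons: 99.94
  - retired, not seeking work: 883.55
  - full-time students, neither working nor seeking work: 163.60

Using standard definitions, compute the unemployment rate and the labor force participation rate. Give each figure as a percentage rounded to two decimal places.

Employed = 2,516.94 + 99.94 = 2,616.88 thousand (anyone who worked, including part-time for economic reasons, counts as employed).
Unemployed = 72.42 thousand.
Labor force = 2,616.88 + 72.42 = 2,689.30 thousand.
Not in labor force = 171.48 + 257.44 + 883.55 + 163.60 = 1,476.07 thousand (those not working and not actively searching are outside the labor force).
Civilian working-age population = 2,689.30 + 1,476.07 = 4,165.37 thousand.
Unemployment rate = 72.42 / 2,689.30 = 2.69%.
Labor force participation rate = 2,689.30 / 4,165.37 = 64.56%.

Unemployment rate ≈ 2.69%; labor force participation rate ≈ 64.56%.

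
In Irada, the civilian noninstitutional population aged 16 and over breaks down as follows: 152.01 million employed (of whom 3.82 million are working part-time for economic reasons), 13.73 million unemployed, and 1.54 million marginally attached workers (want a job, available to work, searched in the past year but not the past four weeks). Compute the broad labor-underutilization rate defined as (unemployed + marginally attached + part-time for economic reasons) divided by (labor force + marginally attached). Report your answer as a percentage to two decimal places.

Labor force = 152.01 + 13.73 = 165.74 million.
Numerator = 13.73 + 1.54 + 3.82 = 19.09 million.
Denominator = 165.74 + 1.54 = 167.28 million.
Broad rate = 19.09 / 167.28 = 11.41%.

Broad underutilization rate ≈ 11.41%.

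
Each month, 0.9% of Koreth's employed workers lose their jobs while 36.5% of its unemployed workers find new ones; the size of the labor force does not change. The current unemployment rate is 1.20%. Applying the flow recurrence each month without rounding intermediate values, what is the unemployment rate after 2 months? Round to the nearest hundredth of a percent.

With a fixed labor force, u_{t+1} = u_t + s·(1−u_t) − f·u_t = u_t·(1−s−f) + s.
Here 1−s−f = 0.626 and s = 0.009.
u_1 = 0.012000 × 0.626 + 0.009 = 0.016512.
u_2 = 0.016512 × 0.626 + 0.009 = 0.019337.

Unemployment rate after two months ≈ 1.93%.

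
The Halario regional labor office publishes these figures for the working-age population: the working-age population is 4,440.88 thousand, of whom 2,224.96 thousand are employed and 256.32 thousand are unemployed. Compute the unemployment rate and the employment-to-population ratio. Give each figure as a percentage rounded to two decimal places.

Unemployment rate ≈ 10.33%; employment-population ratio ≈ 50.10%.

Labor force = employed + unemployed = 2,224.96 + 256.32 = 2,481.28 thousand.
Unemployment rate = 256.32 / 2,481.28 = 10.33%.
Employment-population ratio = 2,224.96 / 4,440.88 = 50.10%.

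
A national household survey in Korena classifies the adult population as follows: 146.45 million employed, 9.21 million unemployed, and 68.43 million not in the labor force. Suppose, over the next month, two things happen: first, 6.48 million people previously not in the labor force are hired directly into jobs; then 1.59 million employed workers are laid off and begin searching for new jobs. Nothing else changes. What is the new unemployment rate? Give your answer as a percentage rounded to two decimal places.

Initially, labor force = 146.45 + 9.21 = 155.66 million, so u = 9.21/155.66 = 5.92%.
After the first change, employed and labor force both rise by 6.48; unemployed unchanged → E = 152.93, U = 9.21, labor force = 162.14 million.
After the second change, employed falls and unemployed rises by 1.59; labor force unchanged → E = 151.34, U = 10.80, labor force = 162.14 million.
New unemployment rate = 10.80 / 162.14 = 6.66%.

New unemployment rate ≈ 6.66%.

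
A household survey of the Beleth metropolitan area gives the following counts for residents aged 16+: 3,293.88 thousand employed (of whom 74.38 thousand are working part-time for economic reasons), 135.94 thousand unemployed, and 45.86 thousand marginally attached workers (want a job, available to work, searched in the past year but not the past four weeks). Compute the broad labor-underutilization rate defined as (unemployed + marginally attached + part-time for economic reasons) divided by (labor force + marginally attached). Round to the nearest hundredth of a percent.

Labor force = 3,293.88 + 135.94 = 3,429.82 thousand.
Numerator = 135.94 + 45.86 + 74.38 = 256.18 thousand.
Denominator = 3,429.82 + 45.86 = 3,475.68 thousand.
Broad rate = 256.18 / 3,475.68 = 7.37%.

Broad underutilization rate ≈ 7.37%.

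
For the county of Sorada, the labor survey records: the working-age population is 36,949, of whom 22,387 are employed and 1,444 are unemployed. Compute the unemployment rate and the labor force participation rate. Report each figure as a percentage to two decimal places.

Unemployment rate ≈ 6.06%; labor force participation rate ≈ 64.50%.

Labor force = employed + unemployed = 22,387 + 1,444 = 23,831.
Unemployment rate = 1,444 / 23,831 = 6.06%.
Labor force participation rate = 23,831 / 36,949 = 64.50%.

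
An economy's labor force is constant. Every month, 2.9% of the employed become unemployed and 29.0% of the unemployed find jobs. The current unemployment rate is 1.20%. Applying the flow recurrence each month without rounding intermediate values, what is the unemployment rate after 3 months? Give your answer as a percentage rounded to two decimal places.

With a fixed labor force, u_{t+1} = u_t + s·(1−u_t) − f·u_t = u_t·(1−s−f) + s.
Here 1−s−f = 0.681 and s = 0.029.
u_1 = 0.012000 × 0.681 + 0.029 = 0.037172.
u_2 = 0.037172 × 0.681 + 0.029 = 0.054314.
u_3 = 0.054314 × 0.681 + 0.029 = 0.065988.

Unemployment rate after three months ≈ 6.60%.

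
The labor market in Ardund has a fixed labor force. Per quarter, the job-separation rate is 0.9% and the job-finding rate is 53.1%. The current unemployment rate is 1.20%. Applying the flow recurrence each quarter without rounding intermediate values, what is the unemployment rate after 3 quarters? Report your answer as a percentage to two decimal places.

Unemployment rate after three quarters ≈ 1.62%.

With a fixed labor force, u_{t+1} = u_t + s·(1−u_t) − f·u_t = u_t·(1−s−f) + s.
Here 1−s−f = 0.460 and s = 0.009.
u_1 = 0.012000 × 0.460 + 0.009 = 0.014520.
u_2 = 0.014520 × 0.460 + 0.009 = 0.015679.
u_3 = 0.015679 × 0.460 + 0.009 = 0.016212.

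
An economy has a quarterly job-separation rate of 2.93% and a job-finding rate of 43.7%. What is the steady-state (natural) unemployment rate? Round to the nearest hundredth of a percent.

Steady-state unemployment rate ≈ 6.28%.

At steady state the flows balance: s·E = f·U, so U/(E+U) = s/(s+f).
u* = 2.93 / (2.93 + 43.7) = 2.93 / 46.63 = 6.28%.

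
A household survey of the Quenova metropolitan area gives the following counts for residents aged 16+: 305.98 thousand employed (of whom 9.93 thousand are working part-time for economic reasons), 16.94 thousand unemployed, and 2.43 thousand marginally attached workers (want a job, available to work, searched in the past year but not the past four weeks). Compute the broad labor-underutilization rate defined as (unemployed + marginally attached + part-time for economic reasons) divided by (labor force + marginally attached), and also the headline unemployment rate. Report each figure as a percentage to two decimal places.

Broad underutilization rate ≈ 9.01%; headline unemployment rate ≈ 5.25%.

Labor force = 305.98 + 16.94 = 322.92 thousand.
Numerator = 16.94 + 2.43 + 9.93 = 29.30 thousand.
Denominator = 322.92 + 2.43 = 325.35 thousand.
Broad rate = 29.30 / 325.35 = 9.01%.
Headline unemployment rate = 16.94 / 322.92 = 5.25%.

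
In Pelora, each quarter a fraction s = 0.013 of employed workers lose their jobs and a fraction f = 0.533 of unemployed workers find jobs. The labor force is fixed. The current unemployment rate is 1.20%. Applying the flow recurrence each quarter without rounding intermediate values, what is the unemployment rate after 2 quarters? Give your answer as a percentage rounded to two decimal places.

Unemployment rate after two quarters ≈ 2.14%.

With a fixed labor force, u_{t+1} = u_t + s·(1−u_t) − f·u_t = u_t·(1−s−f) + s.
Here 1−s−f = 0.454 and s = 0.013.
u_1 = 0.012000 × 0.454 + 0.013 = 0.018448.
u_2 = 0.018448 × 0.454 + 0.013 = 0.021375.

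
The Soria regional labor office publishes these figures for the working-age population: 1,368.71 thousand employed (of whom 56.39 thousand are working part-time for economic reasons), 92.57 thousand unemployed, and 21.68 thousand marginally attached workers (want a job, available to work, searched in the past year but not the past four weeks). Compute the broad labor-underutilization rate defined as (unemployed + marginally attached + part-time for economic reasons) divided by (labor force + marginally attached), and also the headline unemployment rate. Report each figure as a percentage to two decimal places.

Broad underutilization rate ≈ 11.51%; headline unemployment rate ≈ 6.33%.

Labor force = 1,368.71 + 92.57 = 1,461.28 thousand.
Numerator = 92.57 + 21.68 + 56.39 = 170.64 thousand.
Denominator = 1,461.28 + 21.68 = 1,482.96 thousand.
Broad rate = 170.64 / 1,482.96 = 11.51%.
Headline unemployment rate = 92.57 / 1,461.28 = 6.33%.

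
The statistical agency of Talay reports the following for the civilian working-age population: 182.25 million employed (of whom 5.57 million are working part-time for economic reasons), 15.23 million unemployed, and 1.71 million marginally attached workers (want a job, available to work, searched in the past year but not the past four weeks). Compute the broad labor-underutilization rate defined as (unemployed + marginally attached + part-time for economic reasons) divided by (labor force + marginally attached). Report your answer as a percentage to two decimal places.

Broad underutilization rate ≈ 11.30%.

Labor force = 182.25 + 15.23 = 197.48 million.
Numerator = 15.23 + 1.71 + 5.57 = 22.51 million.
Denominator = 197.48 + 1.71 = 199.19 million.
Broad rate = 22.51 / 199.19 = 11.30%.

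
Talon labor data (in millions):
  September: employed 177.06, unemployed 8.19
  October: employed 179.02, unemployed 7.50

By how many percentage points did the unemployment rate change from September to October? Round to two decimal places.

September: labor force = 177.06 + 8.19 = 185.25; u = 8.19/185.25 = 4.42%.
October: labor force = 179.02 + 7.50 = 186.52; u = 7.50/186.52 = 4.02%.
Change = 4.02% − 4.42% = −0.40 pp.

The unemployment rate changed by −0.40 percentage points.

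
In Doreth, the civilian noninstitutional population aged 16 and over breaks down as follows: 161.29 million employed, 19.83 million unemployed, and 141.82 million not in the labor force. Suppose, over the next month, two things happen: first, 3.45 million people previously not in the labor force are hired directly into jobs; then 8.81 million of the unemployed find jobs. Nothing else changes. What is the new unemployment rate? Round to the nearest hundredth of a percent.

New unemployment rate ≈ 5.97%.

Initially, labor force = 161.29 + 19.83 = 181.12 million, so u = 19.83/181.12 = 10.95%.
After the first change, employed and labor force both rise by 3.45; unemployed unchanged → E = 164.74, U = 19.83, labor force = 184.57 million.
After the second change, unemployed falls and employed rises by 8.81; labor force unchanged → E = 173.55, U = 11.02, labor force = 184.57 million.
New unemployment rate = 11.02 / 184.57 = 5.97%.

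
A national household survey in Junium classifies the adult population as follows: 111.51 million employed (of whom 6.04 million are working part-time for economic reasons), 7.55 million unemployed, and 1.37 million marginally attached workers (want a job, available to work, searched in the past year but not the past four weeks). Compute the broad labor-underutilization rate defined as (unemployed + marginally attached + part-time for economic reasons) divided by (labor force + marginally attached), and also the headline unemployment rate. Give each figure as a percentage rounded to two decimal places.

Broad underutilization rate ≈ 12.42%; headline unemployment rate ≈ 6.34%.

Labor force = 111.51 + 7.55 = 119.06 million.
Numerator = 7.55 + 1.37 + 6.04 = 14.96 million.
Denominator = 119.06 + 1.37 = 120.43 million.
Broad rate = 14.96 / 120.43 = 12.42%.
Headline unemployment rate = 7.55 / 119.06 = 6.34%.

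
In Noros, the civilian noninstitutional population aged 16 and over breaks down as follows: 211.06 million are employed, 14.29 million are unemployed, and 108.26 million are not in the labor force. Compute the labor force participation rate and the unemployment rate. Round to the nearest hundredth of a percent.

Labor force = employed + unemployed = 211.06 + 14.29 = 225.35 million.
Working-age population = 225.35 + 108.26 = 333.61 million.
Unemployment rate = 14.29 / 225.35 = 6.34%.
Labor force participation rate = 225.35 / 333.61 = 67.55%.

Labor force participation rate ≈ 67.55%; unemployment rate ≈ 6.34%.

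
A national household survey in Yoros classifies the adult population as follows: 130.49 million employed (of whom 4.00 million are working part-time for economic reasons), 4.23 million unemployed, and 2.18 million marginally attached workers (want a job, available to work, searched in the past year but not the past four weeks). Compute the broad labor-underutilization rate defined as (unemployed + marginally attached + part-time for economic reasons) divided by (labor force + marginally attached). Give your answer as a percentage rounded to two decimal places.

Labor force = 130.49 + 4.23 = 134.72 million.
Numerator = 4.23 + 2.18 + 4.00 = 10.41 million.
Denominator = 134.72 + 2.18 = 136.90 million.
Broad rate = 10.41 / 136.90 = 7.60%.

Broad underutilization rate ≈ 7.60%.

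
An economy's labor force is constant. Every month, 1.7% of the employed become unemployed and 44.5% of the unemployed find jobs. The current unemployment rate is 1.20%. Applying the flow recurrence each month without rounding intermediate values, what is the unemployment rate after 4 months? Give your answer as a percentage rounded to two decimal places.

With a fixed labor force, u_{t+1} = u_t + s·(1−u_t) − f·u_t = u_t·(1−s−f) + s.
Here 1−s−f = 0.538 and s = 0.017.
u_1 = 0.012000 × 0.538 + 0.017 = 0.023456.
u_2 = 0.023456 × 0.538 + 0.017 = 0.029619.
u_3 = 0.029619 × 0.538 + 0.017 = 0.032935.
u_4 = 0.032935 × 0.538 + 0.017 = 0.034719.

Unemployment rate after four months ≈ 3.47%.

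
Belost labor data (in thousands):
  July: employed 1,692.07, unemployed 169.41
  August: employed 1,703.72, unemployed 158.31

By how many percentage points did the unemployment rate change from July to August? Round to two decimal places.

July: labor force = 1,692.07 + 169.41 = 1,861.48; u = 169.41/1,861.48 = 9.10%.
August: labor force = 1,703.72 + 158.31 = 1,862.03; u = 158.31/1,862.03 = 8.50%.
Change = 8.50% − 9.10% = −0.60 pp.

The unemployment rate changed by −0.60 percentage points.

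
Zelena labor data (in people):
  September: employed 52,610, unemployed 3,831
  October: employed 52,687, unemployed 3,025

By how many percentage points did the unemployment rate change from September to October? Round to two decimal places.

The unemployment rate changed by −1.36 percentage points.

September: labor force = 52,610 + 3,831 = 56,441; u = 3,831/56,441 = 6.79%.
October: labor force = 52,687 + 3,025 = 55,712; u = 3,025/55,712 = 5.43%.
Change = 5.43% − 6.79% = −1.36 pp.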